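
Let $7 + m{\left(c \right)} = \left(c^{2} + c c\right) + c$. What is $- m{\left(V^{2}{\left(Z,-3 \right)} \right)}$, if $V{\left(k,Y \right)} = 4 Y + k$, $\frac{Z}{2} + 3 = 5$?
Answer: $-8249$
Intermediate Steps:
$Z = 4$ ($Z = -6 + 2 \cdot 5 = -6 + 10 = 4$)
$V{\left(k,Y \right)} = k + 4 Y$
$m{\left(c \right)} = -7 + c + 2 c^{2}$ ($m{\left(c \right)} = -7 + \left(\left(c^{2} + c c\right) + c\right) = -7 + \left(\left(c^{2} + c^{2}\right) + c\right) = -7 + \left(2 c^{2} + c\right) = -7 + \left(c + 2 c^{2}\right) = -7 + c + 2 c^{2}$)
$- m{\left(V^{2}{\left(Z,-3 \right)} \right)} = - (-7 + \left(4 + 4 \left(-3\right)\right)^{2} + 2 \left(\left(4 + 4 \left(-3\right)\right)^{2}\right)^{2}) = - (-7 + \left(4 - 12\right)^{2} + 2 \left(\left(4 - 12\right)^{2}\right)^{2}) = - (-7 + \left(-8\right)^{2} + 2 \left(\left(-8\right)^{2}\right)^{2}) = - (-7 + 64 + 2 \cdot 64^{2}) = - (-7 + 64 + 2 \cdot 4096) = - (-7 + 64 + 8192) = \left(-1\right) 8249 = -8249$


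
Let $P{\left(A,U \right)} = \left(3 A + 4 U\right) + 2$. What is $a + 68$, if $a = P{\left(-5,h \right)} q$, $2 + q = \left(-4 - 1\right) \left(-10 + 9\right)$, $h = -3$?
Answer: $-7$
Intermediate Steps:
$P{\left(A,U \right)} = 2 + 3 A + 4 U$
$q = 3$ ($q = -2 + \left(-4 - 1\right) \left(-10 + 9\right) = -2 - -5 = -2 + 5 = 3$)
$a = -75$ ($a = \left(2 + 3 \left(-5\right) + 4 \left(-3\right)\right) 3 = \left(2 - 15 - 12\right) 3 = \left(-25\right) 3 = -75$)
$a + 68 = -75 + 68 = -7$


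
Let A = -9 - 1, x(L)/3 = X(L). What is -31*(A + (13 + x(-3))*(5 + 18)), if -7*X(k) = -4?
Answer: -71269/7 ≈ -10181.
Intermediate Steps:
X(k) = 4/7 (X(k) = -⅐*(-4) = 4/7)
x(L) = 12/7 (x(L) = 3*(4/7) = 12/7)
A = -10
-31*(A + (13 + x(-3))*(5 + 18)) = -31*(-10 + (13 + 12/7)*(5 + 18)) = -31*(-10 + (103/7)*23) = -31*(-10 + 2369/7) = -31*2299/7 = -71269/7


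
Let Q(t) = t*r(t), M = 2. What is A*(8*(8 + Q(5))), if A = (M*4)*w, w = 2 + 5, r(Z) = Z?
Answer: 14784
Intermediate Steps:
Q(t) = t² (Q(t) = t*t = t²)
w = 7
A = 56 (A = (2*4)*7 = 8*7 = 56)
A*(8*(8 + Q(5))) = 56*(8*(8 + 5²)) = 56*(8*(8 + 25)) = 56*(8*33) = 56*264 = 14784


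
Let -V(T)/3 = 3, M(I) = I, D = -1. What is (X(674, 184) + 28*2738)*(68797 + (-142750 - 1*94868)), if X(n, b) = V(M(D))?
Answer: -12940973755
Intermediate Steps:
V(T) = -9 (V(T) = -3*3 = -9)
X(n, b) = -9
(X(674, 184) + 28*2738)*(68797 + (-142750 - 1*94868)) = (-9 + 28*2738)*(68797 + (-142750 - 1*94868)) = (-9 + 76664)*(68797 + (-142750 - 94868)) = 76655*(68797 - 237618) = 76655*(-168821) = -12940973755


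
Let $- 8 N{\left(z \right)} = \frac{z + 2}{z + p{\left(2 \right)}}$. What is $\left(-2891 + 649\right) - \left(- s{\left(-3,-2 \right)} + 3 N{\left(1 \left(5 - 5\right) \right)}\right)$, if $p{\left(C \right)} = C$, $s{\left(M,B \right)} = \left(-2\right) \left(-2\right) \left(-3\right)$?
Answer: $- \frac{18029}{8} \approx -2253.6$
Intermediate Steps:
$s{\left(M,B \right)} = -12$ ($s{\left(M,B \right)} = 4 \left(-3\right) = -12$)
$N{\left(z \right)} = - \frac{1}{8}$ ($N{\left(z \right)} = - \frac{\left(z + 2\right) \frac{1}{z + 2}}{8} = - \frac{\left(2 + z\right) \frac{1}{2 + z}}{8} = \left(- \frac{1}{8}\right) 1 = - \frac{1}{8}$)
$\left(-2891 + 649\right) - \left(- s{\left(-3,-2 \right)} + 3 N{\left(1 \left(5 - 5\right) \right)}\right) = \left(-2891 + 649\right) - \frac{93}{8} = -2242 + \left(\frac{3}{8} - 12\right) = -2242 - \frac{93}{8} = - \frac{18029}{8}$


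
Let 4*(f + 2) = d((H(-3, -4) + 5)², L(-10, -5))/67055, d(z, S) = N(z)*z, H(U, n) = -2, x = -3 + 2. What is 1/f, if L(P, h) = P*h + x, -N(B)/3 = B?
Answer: -268220/536683 ≈ -0.49977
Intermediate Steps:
x = -1
N(B) = -3*B
L(P, h) = -1 + P*h (L(P, h) = P*h - 1 = -1 + P*h)
d(z, S) = -3*z² (d(z, S) = (-3*z)*z = -3*z²)
f = -536683/268220 (f = -2 + (-3*(-2 + 5)⁴/67055)/4 = -2 + (-3*(3²)²*(1/67055))/4 = -2 + (-3*9²*(1/67055))/4 = -2 + (-3*81*(1/67055))/4 = -2 + (-243*1/67055)/4 = -2 + (¼)*(-243/67055) = -2 - 243/268220 = -536683/268220 ≈ -2.0009)
1/f = 1/(-536683/268220) = -268220/536683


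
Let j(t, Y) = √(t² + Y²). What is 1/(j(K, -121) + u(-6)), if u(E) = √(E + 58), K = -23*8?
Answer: 1/(√48497 + 2*√13) ≈ 0.0043969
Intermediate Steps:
K = -184
u(E) = √(58 + E)
j(t, Y) = √(Y² + t²)
1/(j(K, -121) + u(-6)) = 1/(√((-121)² + (-184)²) + √(58 - 6)) = 1/(√(14641 + 33856) + √52) = 1/(√48497 + 2*√13)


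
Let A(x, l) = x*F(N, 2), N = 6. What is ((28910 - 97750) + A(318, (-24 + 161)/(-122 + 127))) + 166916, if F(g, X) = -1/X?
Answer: 97917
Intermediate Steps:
A(x, l) = -x/2 (A(x, l) = x*(-1/2) = x*(-1*½) = x*(-½) = -x/2)
((28910 - 97750) + A(318, (-24 + 161)/(-122 + 127))) + 166916 = ((28910 - 97750) - ½*318) + 166916 = (-68840 - 159) + 166916 = -68999 + 166916 = 97917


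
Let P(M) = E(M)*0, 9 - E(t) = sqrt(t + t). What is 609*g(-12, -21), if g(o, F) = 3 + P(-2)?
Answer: 1827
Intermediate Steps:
E(t) = 9 - sqrt(2)*sqrt(t) (E(t) = 9 - sqrt(t + t) = 9 - sqrt(2*t) = 9 - sqrt(2)*sqrt(t))
P(M) = 0 (P(M) = (9 - sqrt(2)*sqrt(M))*0 = 0)
g(o, F) = 3 (g(o, F) = 3 + 0 = 3)
609*g(-12, -21) = 609*3 = 1827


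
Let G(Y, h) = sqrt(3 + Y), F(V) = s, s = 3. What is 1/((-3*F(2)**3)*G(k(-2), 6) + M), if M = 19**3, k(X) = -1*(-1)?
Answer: 1/6697 ≈ 0.00014932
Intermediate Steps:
F(V) = 3
k(X) = 1
M = 6859
1/((-3*F(2)**3)*G(k(-2), 6) + M) = 1/((-3*3**3)*sqrt(3 + 1) + 6859) = 1/((-3*27)*sqrt(4) + 6859) = 1/(-81*2 + 6859) = 1/(-162 + 6859) = 1/6697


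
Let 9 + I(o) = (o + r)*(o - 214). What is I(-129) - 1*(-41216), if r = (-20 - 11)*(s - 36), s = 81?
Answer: 563939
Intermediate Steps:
r = -1395 (r = (-20 - 11)*(81 - 36) = -31*45 = -1395)
I(o) = -9 + (-1395 + o)*(-214 + o) (I(o) = -9 + (o - 1395)*(o - 214) = -9 + (-1395 + o)*(-214 + o))
I(-129) - 1*(-41216) = (298521 + (-129)² - 1609*(-129)) - 1*(-41216) = (298521 + 16641 + 207561) + 41216 = 522723 + 41216 = 563939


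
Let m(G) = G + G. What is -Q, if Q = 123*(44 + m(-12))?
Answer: -2460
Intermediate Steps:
m(G) = 2*G
Q = 2460 (Q = 123*(44 + 2*(-12)) = 123*(44 - 24) = 123*20 = 2460)
-Q = -1*2460 = -2460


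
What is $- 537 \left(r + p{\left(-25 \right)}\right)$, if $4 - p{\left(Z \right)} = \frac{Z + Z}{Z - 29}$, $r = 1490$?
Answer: $- \frac{7216027}{9} \approx -8.0178 \cdot 10^{5}$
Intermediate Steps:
$p{\left(Z \right)} = 4 - \frac{2 Z}{-29 + Z}$ ($p{\left(Z \right)} = 4 - \frac{Z + Z}{Z - 29} = 4 - \frac{2 Z}{-29 + Z}$)
$- 537 \left(r + p{\left(-25 \right)}\right) = - 537 \left(1490 + \frac{2 \left(-58 - 25\right)}{-29 - 25}\right) = - 537 \left(1490 + 2 \frac{1}{-54} \left(-83\right)\right) = - 537 \left(1490 + 2 \left(- \frac{1}{54}\right) \left(-83\right)\right) = - 537 \left(1490 + \frac{83}{27}\right) = \left(-537\right) \frac{40313}{27} = - \frac{7216027}{9}$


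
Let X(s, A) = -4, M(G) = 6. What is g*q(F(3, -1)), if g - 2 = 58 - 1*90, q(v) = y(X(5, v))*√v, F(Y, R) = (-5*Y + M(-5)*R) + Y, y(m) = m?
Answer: 360*I*√2 ≈ 509.12*I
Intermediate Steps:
F(Y, R) = -4*Y + 6*R (F(Y, R) = (-5*Y + 6*R) + Y = -4*Y + 6*R)
q(v) = -4*√v
g = -30 (g = 2 + (58 - 1*90) = 2 + (58 - 90) = 2 - 32 = -30)
g*q(F(3, -1)) = -(-120)*√(-4*3 + 6*(-1)) = -(-120)*√(-12 - 6) = -(-120)*√(-18) = -(-120)*3*I*√2 = -(-360)*I*√2 = 360*I*√2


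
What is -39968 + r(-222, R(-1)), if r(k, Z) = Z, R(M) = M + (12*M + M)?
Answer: -39982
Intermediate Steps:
R(M) = 14*M (R(M) = M + 13*M = 14*M)
-39968 + r(-222, R(-1)) = -39968 + 14*(-1) = -39968 - 14 = -39982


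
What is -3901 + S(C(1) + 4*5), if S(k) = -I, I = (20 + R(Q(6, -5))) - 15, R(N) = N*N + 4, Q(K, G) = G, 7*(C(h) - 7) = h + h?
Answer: -3935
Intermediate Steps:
C(h) = 7 + 2*h/7 (C(h) = 7 + (h + h)/7 = 7 + (2*h)/7 = 7 + 2*h/7)
R(N) = 4 + N² (R(N) = N² + 4 = 4 + N²)
I = 34 (I = (20 + (4 + (-5)²)) - 15 = (20 + (4 + 25)) - 15 = (20 + 29) - 15 = 49 - 15 = 34)
S(k) = -34 (S(k) = -1*34 = -34)
-3901 + S(C(1) + 4*5) = -3901 - 34 = -3935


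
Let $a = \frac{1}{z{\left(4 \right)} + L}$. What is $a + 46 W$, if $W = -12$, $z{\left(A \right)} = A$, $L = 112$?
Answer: $- \frac{64031}{116} \approx -551.99$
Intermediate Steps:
$a = \frac{1}{116}$ ($a = \frac{1}{4 + 112} = \frac{1}{116} \approx 0.0086207$)
$a + 46 W = \frac{1}{116} + 46 \left(-12\right) = \frac{1}{116} - 552 = - \frac{64031}{116}$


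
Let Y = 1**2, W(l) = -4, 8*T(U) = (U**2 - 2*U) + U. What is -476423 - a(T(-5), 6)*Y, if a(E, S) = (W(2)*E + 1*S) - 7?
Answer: -476407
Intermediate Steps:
T(U) = -U/8 + U**2/8 (T(U) = ((U**2 - 2*U) + U)/8 = (U**2 - U)/8 = -U/8 + U**2/8)
a(E, S) = -7 + S - 4*E (a(E, S) = (-4*E + 1*S) - 7 = (-4*E + S) - 7 = (S - 4*E) - 7 = -7 + S - 4*E)
Y = 1
-476423 - a(T(-5), 6)*Y = -476423 - (-7 + 6 - (-5)*(-1 - 5)/2) = -476423 - (-7 + 6 - (-5)*(-6)/2) = -476423 - (-7 + 6 - 4*15/4) = -476423 - (-7 + 6 - 15) = -476423 - (-16) = -476423 - 1*(-16) = -476423 + 16 = -476407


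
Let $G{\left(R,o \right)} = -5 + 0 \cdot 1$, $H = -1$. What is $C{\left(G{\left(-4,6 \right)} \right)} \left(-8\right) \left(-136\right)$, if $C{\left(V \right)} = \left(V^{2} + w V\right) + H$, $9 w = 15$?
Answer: $\frac{51136}{3} \approx 17045.0$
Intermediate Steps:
$w = \frac{5}{3}$ ($w = \frac{1}{9} \cdot 15 = \frac{5}{3} \approx 1.6667$)
$G{\left(R,o \right)} = -5$ ($G{\left(R,o \right)} = -5 + 0 = -5$)
$C{\left(V \right)} = -1 + V^{2} + \frac{5 V}{3}$ ($C{\left(V \right)} = \left(V^{2} + \frac{5 V}{3}\right) - 1 = -1 + V^{2} + \frac{5 V}{3}$)
$C{\left(G{\left(-4,6 \right)} \right)} \left(-8\right) \left(-136\right) = \left(-1 + \left(-5\right)^{2} + \frac{5}{3} \left(-5\right)\right) \left(-8\right) \left(-136\right) = \left(-1 + 25 - \frac{25}{3}\right) \left(-8\right) \left(-136\right) = \frac{47}{3} \left(-8\right) \left(-136\right) = \left(- \frac{376}{3}\right) \left(-136\right) = \frac{51136}{3}$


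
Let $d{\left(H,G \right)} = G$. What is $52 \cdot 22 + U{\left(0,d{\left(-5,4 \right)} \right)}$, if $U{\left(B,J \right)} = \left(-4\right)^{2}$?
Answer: $1160$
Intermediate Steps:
$U{\left(B,J \right)} = 16$
$52 \cdot 22 + U{\left(0,d{\left(-5,4 \right)} \right)} = 52 \cdot 22 + 16 = 1144 + 16 = 1160$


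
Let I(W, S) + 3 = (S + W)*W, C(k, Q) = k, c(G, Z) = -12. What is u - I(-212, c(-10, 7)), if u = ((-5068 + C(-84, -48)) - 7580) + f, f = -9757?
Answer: -69974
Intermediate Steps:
I(W, S) = -3 + W*(S + W) (I(W, S) = -3 + (S + W)*W = -3 + W*(S + W))
u = -22489 (u = ((-5068 - 84) - 7580) - 9757 = (-5152 - 7580) - 9757 = -12732 - 9757 = -22489)
u - I(-212, c(-10, 7)) = -22489 - (-3 + (-212)² - 12*(-212)) = -22489 - (-3 + 44944 + 2544) = -22489 - 1*47485 = -22489 - 47485 = -69974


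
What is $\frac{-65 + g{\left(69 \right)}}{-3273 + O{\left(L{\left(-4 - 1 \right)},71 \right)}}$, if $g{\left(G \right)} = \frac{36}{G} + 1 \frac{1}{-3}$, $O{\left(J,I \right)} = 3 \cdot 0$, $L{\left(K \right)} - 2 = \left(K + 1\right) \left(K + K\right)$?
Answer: $\frac{4472}{225837} \approx 0.019802$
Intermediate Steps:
$L{\left(K \right)} = 2 + 2 K \left(1 + K\right)$ ($L{\left(K \right)} = 2 + \left(K + 1\right) \left(K + K\right) = 2 + \left(1 + K\right) 2 K = 2 + 2 K \left(1 + K\right)$)
$O{\left(J,I \right)} = 0$
$g{\left(G \right)} = - \frac{1}{3} + \frac{36}{G}$ ($g{\left(G \right)} = \frac{36}{G} + 1 \left(- \frac{1}{3}\right) = \frac{36}{G} - \frac{1}{3} = - \frac{1}{3} + \frac{36}{G}$)
$\frac{-65 + g{\left(69 \right)}}{-3273 + O{\left(L{\left(-4 - 1 \right)},71 \right)}} = \frac{-65 + \frac{108 - 69}{3 \cdot 69}}{-3273 + 0} = \frac{-65 + \frac{1}{3} \cdot \frac{1}{69} \left(108 - 69\right)}{-3273} = \left(-65 + \frac{1}{3} \cdot \frac{1}{69} \cdot 39\right) \left(- \frac{1}{3273}\right) = \left(-65 + \frac{13}{69}\right) \left(- \frac{1}{3273}\right) = \left(- \frac{4472}{69}\right) \left(- \frac{1}{3273}\right) = \frac{4472}{225837}$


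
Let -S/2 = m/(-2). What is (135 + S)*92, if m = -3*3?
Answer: 11592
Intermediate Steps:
m = -9
S = -9 (S = -2*(-9)/(-2) = -(-1)*(-9) = -2*9/2 = -9)
(135 + S)*92 = (135 - 9)*92 = 126*92 = 11592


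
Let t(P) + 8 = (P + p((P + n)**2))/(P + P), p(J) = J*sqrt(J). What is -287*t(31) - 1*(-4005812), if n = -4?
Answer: 121422389/31 ≈ 3.9169e+6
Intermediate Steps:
p(J) = J**(3/2)
t(P) = -8 + (P + ((-4 + P)**2)**(3/2))/(2*P) (t(P) = -8 + (P + ((P - 4)**2)**(3/2))/(P + P) = -8 + (P + ((-4 + P)**2)**(3/2))/((2*P)) = -8 + (P + ((-4 + P)**2)**(3/2))*(1/(2*P)) = -8 + (P + ((-4 + P)**2)**(3/2))/(2*P))
-287*t(31) - 1*(-4005812) = -287*(((-4 + 31)**2)**(3/2) - 15*31)/(2*31) - 1*(-4005812) = -287*((27**2)**(3/2) - 465)/(2*31) + 4005812 = -287*(729**(3/2) - 465)/(2*31) + 4005812 = -287*(19683 - 465)/(2*31) + 4005812 = -287*19218/(2*31) + 4005812 = -287*9609/31 + 4005812 = -2757783/31 + 4005812 = 121422389/31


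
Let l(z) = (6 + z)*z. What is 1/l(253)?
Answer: 1/65527 ≈ 1.5261e-5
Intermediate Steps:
l(z) = z*(6 + z)
1/l(253) = 1/(253*(6 + 253)) = 1/(253*259) = 1/65527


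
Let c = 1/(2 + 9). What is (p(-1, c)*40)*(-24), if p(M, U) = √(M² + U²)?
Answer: -960*√122/11 ≈ -963.96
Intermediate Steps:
c = 1/11 ≈ 0.090909
(p(-1, c)*40)*(-24) = (√((-1)² + (1/11)²)*40)*(-24) = (√(1 + 1/121)*40)*(-24) = (√(122/121)*40)*(-24) = ((√122/11)*40)*(-24) = (40*√122/11)*(-24) = -960*√122/11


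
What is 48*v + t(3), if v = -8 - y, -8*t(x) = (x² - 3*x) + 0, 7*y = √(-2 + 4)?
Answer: -384 - 48*√2/7 ≈ -393.70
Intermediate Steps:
y = √2/7 (y = √(-2 + 4)/7 = √2/7 ≈ 0.20203)
t(x) = -x²/8 + 3*x/8 (t(x) = -((x² - 3*x) + 0)/8 = -(x² - 3*x)/8 = -x²/8 + 3*x/8)
v = -8 - √2/7 ≈ -8.2020
48*v + t(3) = 48*(-8 - √2/7) + (⅛)*3*(3 - 1*3) = (-384 - 48*√2/7) + (⅛)*3*(3 - 3) = (-384 - 48*√2/7) + (⅛)*3*0 = (-384 - 48*√2/7) + 0 = -384 - 48*√2/7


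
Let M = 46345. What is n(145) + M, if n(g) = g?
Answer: 46490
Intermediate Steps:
n(145) + M = 145 + 46345 = 46490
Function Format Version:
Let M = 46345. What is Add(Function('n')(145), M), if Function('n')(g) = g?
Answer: 46490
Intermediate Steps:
Add(Function('n')(145), M) = Add(145, 46345) = 46490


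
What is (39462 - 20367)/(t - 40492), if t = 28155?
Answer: -19095/12337 ≈ -1.5478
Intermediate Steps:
(39462 - 20367)/(t - 40492) = (39462 - 20367)/(28155 - 40492) = 19095/(-12337) = 19095*(-1/12337) = -19095/12337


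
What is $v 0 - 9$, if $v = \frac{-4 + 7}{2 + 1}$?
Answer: $-9$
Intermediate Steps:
$v = 1$ ($v = \frac{3}{3} = 3 \cdot \frac{1}{3} = 1$)
$v 0 - 9 = 1 \cdot 0 - 9 = 0 - 9 = -9$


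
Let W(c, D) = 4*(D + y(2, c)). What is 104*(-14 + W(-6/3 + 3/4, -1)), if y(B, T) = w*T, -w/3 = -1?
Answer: -3432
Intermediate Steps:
w = 3 (w = -3*(-1) = 3)
y(B, T) = 3*T
W(c, D) = 4*D + 12*c (W(c, D) = 4*(D + 3*c) = 4*D + 12*c)
104*(-14 + W(-6/3 + 3/4, -1)) = 104*(-14 + (4*(-1) + 12*(-6/3 + 3/4))) = 104*(-14 + (-4 + 12*(-6*1/3 + 3*(1/4)))) = 104*(-14 + (-4 + 12*(-2 + 3/4))) = 104*(-14 + (-4 + 12*(-5/4))) = 104*(-14 + (-4 - 15)) = 104*(-14 - 19) = 104*(-33) = -3432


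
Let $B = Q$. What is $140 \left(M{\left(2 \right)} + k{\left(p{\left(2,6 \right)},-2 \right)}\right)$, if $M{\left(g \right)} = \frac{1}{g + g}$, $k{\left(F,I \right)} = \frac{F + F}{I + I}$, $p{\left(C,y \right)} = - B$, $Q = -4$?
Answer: $-245$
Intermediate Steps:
$B = -4$
$p{\left(C,y \right)} = 4$ ($p{\left(C,y \right)} = \left(-1\right) \left(-4\right) = 4$)
$k{\left(F,I \right)} = \frac{F}{I}$ ($k{\left(F,I \right)} = \frac{2 F}{2 I} = 2 F \frac{1}{2 I} = \frac{F}{I}$)
$M{\left(g \right)} = \frac{1}{2 g}$
$140 \left(M{\left(2 \right)} + k{\left(p{\left(2,6 \right)},-2 \right)}\right) = 140 \left(\frac{1}{2 \cdot 2} + \frac{4}{-2}\right) = 140 \left(\frac{1}{2} \cdot \frac{1}{2} + 4 \left(- \frac{1}{2}\right)\right) = 140 \left(\frac{1}{4} - 2\right) = 140 \left(- \frac{7}{4}\right) = -245$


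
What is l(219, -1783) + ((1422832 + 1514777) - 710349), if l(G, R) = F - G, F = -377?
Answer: 2226664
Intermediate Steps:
l(G, R) = -377 - G
l(219, -1783) + ((1422832 + 1514777) - 710349) = (-377 - 1*219) + ((1422832 + 1514777) - 710349) = (-377 - 219) + (2937609 - 710349) = -596 + 2227260 = 2226664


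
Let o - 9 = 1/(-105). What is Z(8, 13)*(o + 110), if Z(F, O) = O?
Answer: 162422/105 ≈ 1546.9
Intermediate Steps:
o = 944/105 (o = 9 + 1/(-105) = 9 - 1/105 = 944/105 ≈ 8.9905)
Z(8, 13)*(o + 110) = 13*(944/105 + 110) = 13*(12494/105) = 162422/105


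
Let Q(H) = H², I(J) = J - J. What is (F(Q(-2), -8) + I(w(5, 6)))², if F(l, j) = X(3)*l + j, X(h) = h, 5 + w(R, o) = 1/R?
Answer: 16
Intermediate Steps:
w(R, o) = -5 + 1/R
I(J) = 0
F(l, j) = j + 3*l (F(l, j) = 3*l + j = j + 3*l)
(F(Q(-2), -8) + I(w(5, 6)))² = ((-8 + 3*(-2)²) + 0)² = ((-8 + 3*4) + 0)² = ((-8 + 12) + 0)² = (4 + 0)² = 4² = 16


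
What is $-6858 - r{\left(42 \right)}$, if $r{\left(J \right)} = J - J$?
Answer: $-6858$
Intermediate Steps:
$r{\left(J \right)} = 0$
$-6858 - r{\left(42 \right)} = -6858 - 0 = -6858 + 0 = -6858$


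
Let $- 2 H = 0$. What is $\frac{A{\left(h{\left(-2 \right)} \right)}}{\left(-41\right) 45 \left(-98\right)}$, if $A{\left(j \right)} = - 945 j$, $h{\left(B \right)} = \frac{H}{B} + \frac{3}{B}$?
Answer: $\frac{9}{1148} \approx 0.0078397$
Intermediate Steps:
$H = 0$ ($H = \left(- \frac{1}{2}\right) 0 = 0$)
$h{\left(B \right)} = \frac{3}{B}$ ($h{\left(B \right)} = \frac{0}{B} + \frac{3}{B} = 0 + \frac{3}{B} = \frac{3}{B}$)
$\frac{A{\left(h{\left(-2 \right)} \right)}}{\left(-41\right) 45 \left(-98\right)} = \frac{\left(-945\right) \frac{3}{-2}}{\left(-41\right) 45 \left(-98\right)} = \frac{\left(-945\right) 3 \left(- \frac{1}{2}\right)}{\left(-1845\right) \left(-98\right)} = \frac{\left(-945\right) \left(- \frac{3}{2}\right)}{180810} = \frac{2835}{2} \cdot \frac{1}{180810} = \frac{9}{1148}$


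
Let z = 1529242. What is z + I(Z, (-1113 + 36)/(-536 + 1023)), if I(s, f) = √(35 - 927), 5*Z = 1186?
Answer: 1529242 + 2*I*√223 ≈ 1.5292e+6 + 29.866*I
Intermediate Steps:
Z = 1186/5 (Z = (⅕)*1186 = 1186/5 ≈ 237.20)
I(s, f) = 2*I*√223 (I(s, f) = √(-892) = 2*I*√223)
z + I(Z, (-1113 + 36)/(-536 + 1023)) = 1529242 + 2*I*√223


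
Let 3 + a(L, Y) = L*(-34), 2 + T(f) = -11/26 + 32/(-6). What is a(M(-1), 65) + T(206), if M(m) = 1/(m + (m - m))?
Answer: 1813/78 ≈ 23.244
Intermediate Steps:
M(m) = 1/m (M(m) = 1/(m + 0) = 1/m)
T(f) = -605/78 (T(f) = -2 + (-11/26 + 32/(-6)) = -2 + (-11*1/26 + 32*(-⅙)) = -2 + (-11/26 - 16/3) = -2 - 449/78 = -605/78)
a(L, Y) = -3 - 34*L (a(L, Y) = -3 + L*(-34) = -3 - 34*L)
a(M(-1), 65) + T(206) = (-3 - 34/(-1)) - 605/78 = (-3 - 34*(-1)) - 605/78 = (-3 + 34) - 605/78 = 31 - 605/78 = 1813/78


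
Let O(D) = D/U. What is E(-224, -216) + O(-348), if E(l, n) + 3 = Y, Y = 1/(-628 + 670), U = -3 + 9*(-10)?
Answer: 997/1302 ≈ 0.76575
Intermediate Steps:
U = -93 (U = -3 - 90 = -93)
Y = 1/42 ≈ 0.023810
E(l, n) = -125/42 (E(l, n) = -3 + 1/42 = -125/42)
O(D) = -D/93 (O(D) = D/(-93) = D*(-1/93) = -D/93)
E(-224, -216) + O(-348) = -125/42 - 1/93*(-348) = -125/42 + 116/31 = 997/1302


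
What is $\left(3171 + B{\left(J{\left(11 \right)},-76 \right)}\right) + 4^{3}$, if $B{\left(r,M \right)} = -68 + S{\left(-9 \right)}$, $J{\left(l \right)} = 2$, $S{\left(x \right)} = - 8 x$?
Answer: $3239$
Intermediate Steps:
$B{\left(r,M \right)} = 4$ ($B{\left(r,M \right)} = -68 - -72 = -68 + 72 = 4$)
$\left(3171 + B{\left(J{\left(11 \right)},-76 \right)}\right) + 4^{3} = \left(3171 + 4\right) + 4^{3} = 3175 + 64 = 3239$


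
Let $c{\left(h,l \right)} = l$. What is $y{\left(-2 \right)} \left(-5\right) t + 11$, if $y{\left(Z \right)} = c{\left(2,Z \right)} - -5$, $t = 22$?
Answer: $-319$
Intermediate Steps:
$y{\left(Z \right)} = 5 + Z$ ($y{\left(Z \right)} = Z - -5 = Z + 5 = 5 + Z$)
$y{\left(-2 \right)} \left(-5\right) t + 11 = \left(5 - 2\right) \left(-5\right) 22 + 11 = 3 \left(-5\right) 22 + 11 = \left(-15\right) 22 + 11 = -330 + 11 = -319$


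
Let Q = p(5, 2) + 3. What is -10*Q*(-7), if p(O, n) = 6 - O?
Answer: 280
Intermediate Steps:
Q = 4 (Q = (6 - 1*5) + 3 = (6 - 5) + 3 = 1 + 3 = 4)
-10*Q*(-7) = -10*4*(-7) = -40*(-7) = 280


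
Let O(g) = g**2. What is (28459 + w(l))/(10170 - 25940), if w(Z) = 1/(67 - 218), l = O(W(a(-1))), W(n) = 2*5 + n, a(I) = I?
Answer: -2148654/1190635 ≈ -1.8046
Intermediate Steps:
W(n) = 10 + n
l = 81 (l = (10 - 1)**2 = 9**2 = 81)
w(Z) = -1/151 (w(Z) = 1/(-151) = -1/151)
(28459 + w(l))/(10170 - 25940) = (28459 - 1/151)/(10170 - 25940) = (4297308/151)/(-15770) = (4297308/151)*(-1/15770) = -2148654/1190635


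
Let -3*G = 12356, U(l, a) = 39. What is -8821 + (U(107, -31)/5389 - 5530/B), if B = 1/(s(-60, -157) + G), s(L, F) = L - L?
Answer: 368080647530/16167 ≈ 2.2767e+7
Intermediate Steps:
s(L, F) = 0
G = -12356/3 (G = -⅓*12356 = -12356/3 ≈ -4118.7)
B = -3/12356 (B = 1/(0 - 12356/3) = 1/(-12356/3) = -3/12356 ≈ -0.00024280)
-8821 + (U(107, -31)/5389 - 5530/B) = -8821 + (39/5389 - 5530/(-3/12356)) = -8821 + (39*(1/5389) - 5530*(-12356/3)) = -8821 + (39/5389 + 68328680/3) = -8821 + 368223256637/16167 = 368080647530/16167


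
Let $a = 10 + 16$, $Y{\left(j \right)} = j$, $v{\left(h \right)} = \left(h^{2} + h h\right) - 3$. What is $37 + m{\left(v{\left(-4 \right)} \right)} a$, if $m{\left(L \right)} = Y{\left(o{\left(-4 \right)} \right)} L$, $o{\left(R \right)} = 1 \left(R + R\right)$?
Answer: $-5995$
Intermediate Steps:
$v{\left(h \right)} = -3 + 2 h^{2}$ ($v{\left(h \right)} = \left(h^{2} + h^{2}\right) - 3 = 2 h^{2} - 3 = -3 + 2 h^{2}$)
$o{\left(R \right)} = 2 R$ ($o{\left(R \right)} = 1 \cdot 2 R = 2 R$)
$m{\left(L \right)} = - 8 L$ ($m{\left(L \right)} = 2 \left(-4\right) L = - 8 L$)
$a = 26$
$37 + m{\left(v{\left(-4 \right)} \right)} a = 37 + - 8 \left(-3 + 2 \left(-4\right)^{2}\right) 26 = 37 + - 8 \left(-3 + 2 \cdot 16\right) 26 = 37 + - 8 \left(-3 + 32\right) 26 = 37 + \left(-8\right) 29 \cdot 26 = 37 - 6032 = -5995$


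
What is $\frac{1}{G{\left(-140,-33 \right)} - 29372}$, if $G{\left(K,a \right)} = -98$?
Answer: $- \frac{1}{29470} \approx -3.3933 \cdot 10^{-5}$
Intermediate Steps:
$\frac{1}{G{\left(-140,-33 \right)} - 29372} = \frac{1}{-98 - 29372} = \frac{1}{-29470} = - \frac{1}{29470}$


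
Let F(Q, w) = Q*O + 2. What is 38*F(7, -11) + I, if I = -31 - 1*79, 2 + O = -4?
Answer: -1630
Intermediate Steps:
O = -6 (O = -2 - 4 = -6)
I = -110 (I = -31 - 79 = -110)
F(Q, w) = 2 - 6*Q (F(Q, w) = Q*(-6) + 2 = -6*Q + 2 = 2 - 6*Q)
38*F(7, -11) + I = 38*(2 - 6*7) - 110 = 38*(2 - 42) - 110 = 38*(-40) - 110 = -1520 - 110 = -1630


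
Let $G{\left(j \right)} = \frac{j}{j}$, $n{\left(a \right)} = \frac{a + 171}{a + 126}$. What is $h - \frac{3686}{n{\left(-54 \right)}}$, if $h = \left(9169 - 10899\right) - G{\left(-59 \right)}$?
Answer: $- \frac{51991}{13} \approx -3999.3$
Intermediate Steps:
$n{\left(a \right)} = \frac{171 + a}{126 + a}$
$G{\left(j \right)} = 1$
$h = -1731$ ($h = \left(9169 - 10899\right) - 1 = -1730 - 1 = -1731$)
$h - \frac{3686}{n{\left(-54 \right)}} = -1731 - \frac{3686}{\frac{1}{126 - 54} \left(171 - 54\right)} = -1731 - \frac{3686}{\frac{1}{72} \cdot 117} = -1731 - \frac{3686}{\frac{13}{8}} = -1731 - 3686 \cdot \frac{8}{13} = -1731 - \frac{29488}{13} = - \frac{51991}{13}$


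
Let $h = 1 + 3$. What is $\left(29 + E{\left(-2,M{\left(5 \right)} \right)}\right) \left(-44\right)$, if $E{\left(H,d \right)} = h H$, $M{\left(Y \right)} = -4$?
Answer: $-924$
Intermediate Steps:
$h = 4$
$E{\left(H,d \right)} = 4 H$
$\left(29 + E{\left(-2,M{\left(5 \right)} \right)}\right) \left(-44\right) = \left(29 + 4 \left(-2\right)\right) \left(-44\right) = \left(29 - 8\right) \left(-44\right) = 21 \left(-44\right) = -924$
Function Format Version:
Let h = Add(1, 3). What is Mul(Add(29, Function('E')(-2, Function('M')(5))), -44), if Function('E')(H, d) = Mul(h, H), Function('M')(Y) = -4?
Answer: -924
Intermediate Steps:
h = 4
Function('E')(H, d) = Mul(4, H)
Mul(Add(29, Function('E')(-2, Function('M')(5))), -44) = Mul(Add(29, Mul(4, -2)), -44) = Mul(Add(29, -8), -44) = Mul(21, -44) = -924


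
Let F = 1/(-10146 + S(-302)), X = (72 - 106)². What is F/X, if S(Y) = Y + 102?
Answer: -1/11959976 ≈ -8.3612e-8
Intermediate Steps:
S(Y) = 102 + Y
X = 1156 (X = (-34)² = 1156)
F = -1/10346 (F = 1/(-10146 + (102 - 302)) = 1/(-10146 - 200) = 1/(-10346) = -1/10346 ≈ -9.6656e-5)
F/X = -1/10346/1156 = -1/10346*1/1156 = -1/11959976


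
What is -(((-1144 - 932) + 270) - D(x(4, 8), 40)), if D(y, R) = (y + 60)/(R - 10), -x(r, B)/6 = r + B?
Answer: 9028/5 ≈ 1805.6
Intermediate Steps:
x(r, B) = -6*B - 6*r (x(r, B) = -6*(r + B) = -6*(B + r) = -6*B - 6*r)
D(y, R) = (60 + y)/(-10 + R)
-(((-1144 - 932) + 270) - D(x(4, 8), 40)) = -(((-1144 - 932) + 270) - (60 + (-6*8 - 6*4))/(-10 + 40)) = -((-2076 + 270) - (60 + (-48 - 24))/30) = -(-1806 - (60 - 72)/30) = -(-1806 - (-12)/30) = -(-1806 - 1*(-⅖)) = -(-1806 + ⅖) = -1*(-9028/5) = 9028/5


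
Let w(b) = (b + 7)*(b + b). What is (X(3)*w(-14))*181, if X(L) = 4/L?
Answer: 141904/3 ≈ 47301.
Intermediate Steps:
w(b) = 2*b*(7 + b) (w(b) = (7 + b)*(2*b) = 2*b*(7 + b))
(X(3)*w(-14))*181 = ((4/3)*(2*(-14)*(7 - 14)))*181 = ((4*(1/3))*(2*(-14)*(-7)))*181 = ((4/3)*196)*181 = (784/3)*181 = 141904/3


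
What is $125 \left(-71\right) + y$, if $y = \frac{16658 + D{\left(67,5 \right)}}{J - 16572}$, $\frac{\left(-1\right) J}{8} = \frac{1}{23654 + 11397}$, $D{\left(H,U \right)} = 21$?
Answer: $- \frac{5155763088129}{580865180} \approx -8876.0$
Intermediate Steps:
$J = - \frac{8}{35051}$ ($J = - \frac{8}{23654 + 11397} = - \frac{8}{35051} \approx -0.00022824$)
$y = - \frac{584615629}{580865180}$ ($y = \frac{16658 + 21}{- \frac{8}{35051} - 16572} = \frac{16679}{- \frac{580865180}{35051}} = 16679 \left(- \frac{35051}{580865180}\right) = - \frac{584615629}{580865180} \approx -1.0065$)
$125 \left(-71\right) + y = 125 \left(-71\right) - \frac{584615629}{580865180} = -8875 - \frac{584615629}{580865180} = - \frac{5155763088129}{580865180}$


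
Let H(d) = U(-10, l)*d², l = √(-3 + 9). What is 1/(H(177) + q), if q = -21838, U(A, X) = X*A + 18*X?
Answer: 10919/188210749150 + 62658*√6/94105374575 ≈ 1.6890e-6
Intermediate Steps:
l = √6 ≈ 2.4495
U(A, X) = 18*X + A*X (U(A, X) = A*X + 18*X = 18*X + A*X)
H(d) = 8*√6*d² (H(d) = (√6*(18 - 10))*d² = (√6*8)*d² = (8*√6)*d² = 8*√6*d²)
1/(H(177) + q) = 1/(8*√6*177² - 21838) = 1/(8*√6*31329 - 21838) = 1/(250632*√6 - 21838) = 1/(-21838 + 250632*√6)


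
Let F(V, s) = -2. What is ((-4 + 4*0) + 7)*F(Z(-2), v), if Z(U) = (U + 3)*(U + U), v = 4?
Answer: -6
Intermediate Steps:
Z(U) = 2*U*(3 + U) (Z(U) = (3 + U)*(2*U) = 2*U*(3 + U))
((-4 + 4*0) + 7)*F(Z(-2), v) = ((-4 + 4*0) + 7)*(-2) = ((-4 + 0) + 7)*(-2) = (-4 + 7)*(-2) = 3*(-2) = -6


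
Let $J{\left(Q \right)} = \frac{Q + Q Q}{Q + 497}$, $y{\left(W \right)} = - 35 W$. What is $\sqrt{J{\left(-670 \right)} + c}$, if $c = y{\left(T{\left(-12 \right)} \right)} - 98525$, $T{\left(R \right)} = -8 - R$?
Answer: $\frac{5 i \sqrt{121219543}}{173} \approx 318.21 i$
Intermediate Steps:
$c = -98665$ ($c = - 35 \left(-8 - -12\right) - 98525 = - 35 \left(-8 + 12\right) - 98525 = \left(-35\right) 4 - 98525 = -140 - 98525 = -98665$)
$J{\left(Q \right)} = \frac{Q + Q^{2}}{497 + Q}$
$\sqrt{J{\left(-670 \right)} + c} = \sqrt{- \frac{670 \left(1 - 670\right)}{497 - 670} - 98665} = \sqrt{\left(-670\right) \frac{1}{-173} \left(-669\right) - 98665} = \sqrt{\left(-670\right) \left(- \frac{1}{173}\right) \left(-669\right) - 98665} = \sqrt{- \frac{448230}{173} - 98665} = \sqrt{- \frac{17517275}{173}} = \frac{5 i \sqrt{121219543}}{173}$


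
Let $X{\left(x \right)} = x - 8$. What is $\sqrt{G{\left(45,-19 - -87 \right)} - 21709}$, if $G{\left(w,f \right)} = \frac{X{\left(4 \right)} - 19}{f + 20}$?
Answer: $\frac{i \sqrt{42029130}}{44} \approx 147.34 i$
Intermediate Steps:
$X{\left(x \right)} = -8 + x$
$G{\left(w,f \right)} = - \frac{23}{20 + f}$ ($G{\left(w,f \right)} = \frac{\left(-8 + 4\right) - 19}{f + 20} = \frac{-4 - 19}{20 + f} = - \frac{23}{20 + f}$)
$\sqrt{G{\left(45,-19 - -87 \right)} - 21709} = \sqrt{- \frac{23}{20 - -68} - 21709} = \sqrt{- \frac{23}{20 + \left(-19 + 87\right)} - 21709} = \sqrt{- \frac{23}{20 + 68} - 21709} = \sqrt{- \frac{23}{88} - 21709} = \sqrt{- \frac{1910415}{88}} = \frac{i \sqrt{42029130}}{44}$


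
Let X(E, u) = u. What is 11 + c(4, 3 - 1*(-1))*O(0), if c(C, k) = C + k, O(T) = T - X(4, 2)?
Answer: -5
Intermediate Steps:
O(T) = -2 + T (O(T) = T - 1*2 = T - 2 = -2 + T)
11 + c(4, 3 - 1*(-1))*O(0) = 11 + (4 + (3 - 1*(-1)))*(-2 + 0) = 11 + (4 + (3 + 1))*(-2) = 11 + (4 + 4)*(-2) = 11 + 8*(-2) = 11 - 16 = -5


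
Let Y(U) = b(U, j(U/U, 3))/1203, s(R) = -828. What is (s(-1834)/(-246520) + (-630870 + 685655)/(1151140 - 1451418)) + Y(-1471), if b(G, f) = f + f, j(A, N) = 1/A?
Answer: -987505216133/5565719541855 ≈ -0.17743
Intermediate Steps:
b(G, f) = 2*f
Y(U) = 2/1203 (Y(U) = (2/((U/U)))/1203 = (2/1)*(1/1203) = (2*1)*(1/1203) = 2*(1/1203) = 2/1203)
(s(-1834)/(-246520) + (-630870 + 685655)/(1151140 - 1451418)) + Y(-1471) = (-828/(-246520) + (-630870 + 685655)/(1151140 - 1451418)) + 2/1203 = (-828*(-1/246520) + 54785/(-300278)) + 2/1203 = (207/61630 + 54785*(-1/300278)) + 2/1203 = (207/61630 - 54785/300278) + 2/1203 = -828560501/4626533285 + 2/1203 = -987505216133/5565719541855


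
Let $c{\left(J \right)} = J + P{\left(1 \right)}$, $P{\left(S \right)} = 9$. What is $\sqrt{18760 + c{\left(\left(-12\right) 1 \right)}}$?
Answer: $\sqrt{18757} \approx 136.96$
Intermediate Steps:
$c{\left(J \right)} = 9 + J$ ($c{\left(J \right)} = J + 9 = 9 + J$)
$\sqrt{18760 + c{\left(\left(-12\right) 1 \right)}} = \sqrt{18760 + \left(9 - 12\right)} = \sqrt{18760 - 3} = \sqrt{18757}$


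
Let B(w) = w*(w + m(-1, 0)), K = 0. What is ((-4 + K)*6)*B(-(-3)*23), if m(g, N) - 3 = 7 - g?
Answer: -132480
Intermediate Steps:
m(g, N) = 10 - g (m(g, N) = 3 + (7 - g) = 10 - g)
B(w) = w*(11 + w) (B(w) = w*(w + (10 - 1*(-1))) = w*(w + (10 + 1)) = w*(w + 11) = w*(11 + w))
((-4 + K)*6)*B(-(-3)*23) = ((-4 + 0)*6)*((-(-3)*23)*(11 - (-3)*23)) = (-4*6)*((-3*(-23))*(11 - 3*(-23))) = -1656*(11 + 69) = -1656*80 = -24*5520 = -132480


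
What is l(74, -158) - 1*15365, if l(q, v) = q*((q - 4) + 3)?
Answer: -9963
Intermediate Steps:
l(q, v) = q*(-1 + q) (l(q, v) = q*((-4 + q) + 3) = q*(-1 + q))
l(74, -158) - 1*15365 = 74*(-1 + 74) - 1*15365 = 74*73 - 15365 = 5402 - 15365 = -9963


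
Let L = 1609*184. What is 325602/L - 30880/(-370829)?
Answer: 2823584203/2386655444 ≈ 1.1831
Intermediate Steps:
L = 296056
325602/L - 30880/(-370829) = 325602/296056 - 30880/(-370829) = 325602*(1/296056) - 30880*(-1/370829) = 162801/148028 + 30880/370829 = 2823584203/2386655444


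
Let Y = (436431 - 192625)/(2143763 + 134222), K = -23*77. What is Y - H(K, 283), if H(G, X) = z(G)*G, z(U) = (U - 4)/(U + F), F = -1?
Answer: 7161334821357/4036589420 ≈ 1774.1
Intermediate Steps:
K = -1771
z(U) = (-4 + U)/(-1 + U) (z(U) = (U - 4)/(U - 1) = (-4 + U)/(-1 + U))
Y = 243806/2277985 ≈ 0.10703
H(G, X) = G*(-4 + G)/(-1 + G) (H(G, X) = ((-4 + G)/(-1 + G))*G = G*(-4 + G)/(-1 + G))
Y - H(K, 283) = 243806/2277985 - (-1771)*(-4 - 1771)/(-1 - 1771) = 243806/2277985 - (-1771)*(-1775)/(-1772) = 243806/2277985 - (-1771)*(-1)*(-1775)/1772 = 243806/2277985 - 1*(-3143525/1772) = 243806/2277985 + 3143525/1772 = 7161334821357/4036589420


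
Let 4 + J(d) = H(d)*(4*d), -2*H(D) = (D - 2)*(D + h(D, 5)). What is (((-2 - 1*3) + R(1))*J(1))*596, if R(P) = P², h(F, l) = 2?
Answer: -4768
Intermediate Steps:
H(D) = -(-2 + D)*(2 + D)/2 (H(D) = -(D - 2)*(D + 2)/2 = -(-2 + D)*(2 + D)/2)
J(d) = -4 + 4*d*(2 - d²/2) (J(d) = -4 + (2 - d²/2)*(4*d) = -4 + 4*d*(2 - d²/2))
(((-2 - 1*3) + R(1))*J(1))*596 = (((-2 - 1*3) + 1²)*(-4 - 2*1³ + 8*1))*596 = (((-2 - 3) + 1)*(-4 - 2*1 + 8))*596 = ((-5 + 1)*(-4 - 2 + 8))*596 = -4*2*596 = -8*596 = -4768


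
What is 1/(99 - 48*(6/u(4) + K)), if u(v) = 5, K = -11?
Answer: 5/2847 ≈ 0.0017562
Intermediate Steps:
1/(99 - 48*(6/u(4) + K)) = 1/(99 - 48*(6/5 - 11)) = 1/(99 - 48*(-49/5)) = 1/(99 + 2352/5) = 1/(2847/5) = 5/2847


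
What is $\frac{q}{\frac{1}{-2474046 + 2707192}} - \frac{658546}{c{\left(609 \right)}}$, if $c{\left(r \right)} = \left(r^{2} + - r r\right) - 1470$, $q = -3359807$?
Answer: $- \frac{82249184049271}{105} \approx -7.8333 \cdot 10^{11}$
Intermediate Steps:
$c{\left(r \right)} = -1470$ ($c{\left(r \right)} = \left(r^{2} - r^{2}\right) - 1470 = 0 - 1470 = -1470$)
$\frac{q}{\frac{1}{-2474046 + 2707192}} - \frac{658546}{c{\left(609 \right)}} = - \frac{3359807}{\frac{1}{-2474046 + 2707192}} - \frac{658546}{-1470} = - \frac{3359807}{\frac{1}{233146}} - - \frac{47039}{105} = - 3359807 \frac{1}{\frac{1}{233146}} + \frac{47039}{105} = \left(-3359807\right) 233146 + \frac{47039}{105} = -783325562822 + \frac{47039}{105} = - \frac{82249184049271}{105}$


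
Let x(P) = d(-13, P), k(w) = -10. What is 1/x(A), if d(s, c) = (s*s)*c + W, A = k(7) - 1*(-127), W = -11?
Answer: 1/19762 ≈ 5.0602e-5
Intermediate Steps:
A = 117 (A = -10 - 1*(-127) = -10 + 127 = 117)
d(s, c) = -11 + c*s² (d(s, c) = (s*s)*c - 11 = s²*c - 11 = c*s² - 11 = -11 + c*s²)
x(P) = -11 + 169*P (x(P) = -11 + P*(-13)² = -11 + P*169 = -11 + 169*P)
1/x(A) = 1/(-11 + 169*117) = 1/(-11 + 19773) = 1/19762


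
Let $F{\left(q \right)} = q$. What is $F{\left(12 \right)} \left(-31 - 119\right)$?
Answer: $-1800$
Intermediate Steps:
$F{\left(12 \right)} \left(-31 - 119\right) = 12 \left(-31 - 119\right) = 12 \left(-150\right) = -1800$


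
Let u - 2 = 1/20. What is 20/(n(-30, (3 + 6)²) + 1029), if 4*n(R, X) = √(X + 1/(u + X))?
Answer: 15626688/803989253 - 16*√223505821/5627924771 ≈ 0.019394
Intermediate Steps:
u = 41/20 (u = 2 + 1/20 = 41/20 ≈ 2.0500)
n(R, X) = √(X + 1/(41/20 + X))/4
20/(n(-30, (3 + 6)²) + 1029) = 20/(√((20 + (3 + 6)²*(41 + 20*(3 + 6)²))/(41 + 20*(3 + 6)²))/4 + 1029) = 20/(√((20 + 9²*(41 + 20*9²))/(41 + 20*9²))/4 + 1029) = 20/(√((20 + 81*(41 + 20*81))/(41 + 20*81))/4 + 1029) = 20/(√((20 + 81*(41 + 1620))/(41 + 1620))/4 + 1029) = 20/(√((20 + 81*1661)/1661)/4 + 1029) = 20/(√((20 + 134541)/1661)/4 + 1029) = 20/(√((1/1661)*134561)/4 + 1029) = 20/(√(134561/1661)/4 + 1029) = 20/((√223505821/1661)/4 + 1029) = 20/(√223505821/6644 + 1029) = 20/(1029 + √223505821/6644)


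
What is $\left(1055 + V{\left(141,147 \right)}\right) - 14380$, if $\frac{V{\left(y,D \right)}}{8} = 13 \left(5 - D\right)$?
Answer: $-28093$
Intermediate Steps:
$V{\left(y,D \right)} = 520 - 104 D$ ($V{\left(y,D \right)} = 8 \cdot 13 \left(5 - D\right) = 8 \left(65 - 13 D\right) = 520 - 104 D$)
$\left(1055 + V{\left(141,147 \right)}\right) - 14380 = \left(1055 + \left(520 - 15288\right)\right) - 14380 = \left(1055 - 14768\right) - 14380 = -13713 - 14380 = -28093$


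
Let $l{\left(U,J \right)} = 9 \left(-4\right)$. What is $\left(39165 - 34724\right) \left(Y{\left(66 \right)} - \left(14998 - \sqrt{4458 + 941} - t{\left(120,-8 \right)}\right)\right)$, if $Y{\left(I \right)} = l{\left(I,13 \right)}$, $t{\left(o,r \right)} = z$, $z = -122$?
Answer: $-67307796 + 4441 \sqrt{5399} \approx -6.6982 \cdot 10^{7}$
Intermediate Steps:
$t{\left(o,r \right)} = -122$
$l{\left(U,J \right)} = -36$
$Y{\left(I \right)} = -36$
$\left(39165 - 34724\right) \left(Y{\left(66 \right)} - \left(14998 - \sqrt{4458 + 941} - t{\left(120,-8 \right)}\right)\right) = \left(39165 - 34724\right) \left(-36 - \left(15120 - \sqrt{4458 + 941}\right)\right) = 4441 \left(-36 - \left(15120 - \sqrt{5399}\right)\right) = 4441 \left(-15156 + \sqrt{5399}\right) = -67307796 + 4441 \sqrt{5399}$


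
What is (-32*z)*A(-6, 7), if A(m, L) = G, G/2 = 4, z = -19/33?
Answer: 4864/33 ≈ 147.39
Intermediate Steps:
z = -19/33 (z = -19*1/33 = -19/33 ≈ -0.57576)
G = 8 (G = 2*4 = 8)
A(m, L) = 8
(-32*z)*A(-6, 7) = -32*(-19/33)*8 = (608/33)*8 = 4864/33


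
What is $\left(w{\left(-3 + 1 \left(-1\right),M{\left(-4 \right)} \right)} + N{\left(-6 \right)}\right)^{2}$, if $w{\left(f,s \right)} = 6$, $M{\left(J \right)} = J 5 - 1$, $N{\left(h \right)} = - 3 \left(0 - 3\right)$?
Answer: $225$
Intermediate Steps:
$N{\left(h \right)} = 9$ ($N{\left(h \right)} = \left(-3\right) \left(-3\right) = 9$)
$M{\left(J \right)} = -1 + 5 J$ ($M{\left(J \right)} = 5 J - 1 = -1 + 5 J$)
$\left(w{\left(-3 + 1 \left(-1\right),M{\left(-4 \right)} \right)} + N{\left(-6 \right)}\right)^{2} = \left(6 + 9\right)^{2} = 15^{2} = 225$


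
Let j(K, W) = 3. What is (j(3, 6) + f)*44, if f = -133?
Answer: -5720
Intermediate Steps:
(j(3, 6) + f)*44 = (3 - 133)*44 = -130*44 = -5720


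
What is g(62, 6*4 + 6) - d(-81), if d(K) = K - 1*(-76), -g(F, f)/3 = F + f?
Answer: -271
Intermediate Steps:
g(F, f) = -3*F - 3*f (g(F, f) = -3*(F + f) = -3*F - 3*f)
d(K) = 76 + K (d(K) = K + 76 = 76 + K)
g(62, 6*4 + 6) - d(-81) = (-3*62 - 3*(6*4 + 6)) - (76 - 81) = (-186 - 3*(24 + 6)) - 1*(-5) = (-186 - 3*30) + 5 = (-186 - 90) + 5 = -276 + 5 = -271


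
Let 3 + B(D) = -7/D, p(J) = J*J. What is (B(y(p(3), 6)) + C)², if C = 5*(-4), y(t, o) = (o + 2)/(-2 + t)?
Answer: 54289/64 ≈ 848.27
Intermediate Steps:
p(J) = J²
y(t, o) = (2 + o)/(-2 + t)
B(D) = -3 - 7/D
C = -20
(B(y(p(3), 6)) + C)² = ((-3 - 7*(-2 + 3²)/(2 + 6)) - 20)² = ((-3 - 7/(8/(-2 + 9))) - 20)² = ((-3 - 7/(8/7)) - 20)² = ((-3 - 7/((⅐)*8)) - 20)² = ((-3 - 7/8/7) - 20)² = ((-3 - 7*7/8) - 20)² = ((-3 - 49/8) - 20)² = (-73/8 - 20)² = (-233/8)² = 54289/64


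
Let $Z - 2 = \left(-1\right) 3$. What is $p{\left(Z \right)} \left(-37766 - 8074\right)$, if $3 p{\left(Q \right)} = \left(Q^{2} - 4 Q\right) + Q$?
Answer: $-61120$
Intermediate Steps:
$Z = -1$ ($Z = 2 - 3 = -1$)
$p{\left(Q \right)} = - Q + \frac{Q^{2}}{3}$ ($p{\left(Q \right)} = \frac{\left(Q^{2} - 4 Q\right) + Q}{3} = \frac{Q^{2} - 3 Q}{3} = - Q + \frac{Q^{2}}{3}$)
$p{\left(Z \right)} \left(-37766 - 8074\right) = \frac{1}{3} \left(-1\right) \left(-3 - 1\right) \left(-37766 - 8074\right) = \frac{1}{3} \left(-1\right) \left(-4\right) \left(-45840\right) = \frac{4}{3} \left(-45840\right) = -61120$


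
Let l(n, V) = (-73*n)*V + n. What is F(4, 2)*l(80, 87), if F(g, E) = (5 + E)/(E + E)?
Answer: -889000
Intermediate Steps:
l(n, V) = n - 73*V*n (l(n, V) = -73*V*n + n = n - 73*V*n)
F(g, E) = (5 + E)/(2*E) (F(g, E) = (5 + E)/((2*E)) = (5 + E)*(1/(2*E)) = (5 + E)/(2*E))
F(4, 2)*l(80, 87) = ((1/2)*(5 + 2)/2)*(80*(1 - 73*87)) = ((1/2)*(1/2)*7)*(80*(1 - 6351)) = 7*(80*(-6350))/4 = (7/4)*(-508000) = -889000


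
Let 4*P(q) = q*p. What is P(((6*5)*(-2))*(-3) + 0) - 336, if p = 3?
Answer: -201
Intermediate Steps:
P(q) = 3*q/4 (P(q) = (q*3)/4 = (3*q)/4 = 3*q/4)
P(((6*5)*(-2))*(-3) + 0) - 336 = 3*(((6*5)*(-2))*(-3) + 0)/4 - 336 = 3*((30*(-2))*(-3) + 0)/4 - 336 = 3*(-60*(-3) + 0)/4 - 336 = 3*(180 + 0)/4 - 336 = (3/4)*180 - 336 = 135 - 336 = -201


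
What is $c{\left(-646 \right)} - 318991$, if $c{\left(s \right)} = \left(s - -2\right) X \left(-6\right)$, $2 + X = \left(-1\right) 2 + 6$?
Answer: $-311263$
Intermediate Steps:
$X = 2$ ($X = -2 + \left(\left(-1\right) 2 + 6\right) = -2 + \left(-2 + 6\right) = -2 + 4 = 2$)
$c{\left(s \right)} = -24 - 12 s$ ($c{\left(s \right)} = \left(s - -2\right) 2 \left(-6\right) = \left(s + 2\right) 2 \left(-6\right) = \left(2 + s\right) 2 \left(-6\right) = \left(4 + 2 s\right) \left(-6\right) = -24 - 12 s$)
$c{\left(-646 \right)} - 318991 = \left(-24 - -7752\right) - 318991 = \left(-24 + 7752\right) - 318991 = 7728 - 318991 = -311263$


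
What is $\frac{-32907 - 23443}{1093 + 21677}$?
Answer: $- \frac{245}{99} \approx -2.4747$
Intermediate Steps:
$\frac{-32907 - 23443}{1093 + 21677} = - \frac{56350}{22770} = \left(-56350\right) \frac{1}{22770} = - \frac{245}{99}$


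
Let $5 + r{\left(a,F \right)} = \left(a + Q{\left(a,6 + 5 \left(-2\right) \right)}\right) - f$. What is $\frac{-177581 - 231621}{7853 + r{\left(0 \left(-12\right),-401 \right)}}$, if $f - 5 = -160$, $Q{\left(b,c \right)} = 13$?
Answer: $- \frac{204601}{4008} \approx -51.048$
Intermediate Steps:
$f = -155$ ($f = 5 - 160 = -155$)
$r{\left(a,F \right)} = 163 + a$ ($r{\left(a,F \right)} = -5 + \left(\left(a + 13\right) - -155\right) = -5 + \left(\left(13 + a\right) + 155\right) = -5 + \left(168 + a\right) = 163 + a$)
$\frac{-177581 - 231621}{7853 + r{\left(0 \left(-12\right),-401 \right)}} = \frac{-177581 - 231621}{7853 + \left(163 + 0 \left(-12\right)\right)} = - \frac{409202}{7853 + \left(163 + 0\right)} = - \frac{409202}{7853 + 163} = - \frac{409202}{8016} = \left(-409202\right) \frac{1}{8016} = - \frac{204601}{4008}$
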